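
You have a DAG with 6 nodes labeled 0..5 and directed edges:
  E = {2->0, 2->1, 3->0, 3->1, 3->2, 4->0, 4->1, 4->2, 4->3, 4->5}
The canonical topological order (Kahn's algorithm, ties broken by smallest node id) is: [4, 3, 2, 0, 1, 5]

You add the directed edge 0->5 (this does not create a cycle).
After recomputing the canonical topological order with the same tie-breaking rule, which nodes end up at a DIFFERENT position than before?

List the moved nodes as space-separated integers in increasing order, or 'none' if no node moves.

Answer: none

Derivation:
Old toposort: [4, 3, 2, 0, 1, 5]
Added edge 0->5
Recompute Kahn (smallest-id tiebreak):
  initial in-degrees: [3, 3, 2, 1, 0, 2]
  ready (indeg=0): [4]
  pop 4: indeg[0]->2; indeg[1]->2; indeg[2]->1; indeg[3]->0; indeg[5]->1 | ready=[3] | order so far=[4]
  pop 3: indeg[0]->1; indeg[1]->1; indeg[2]->0 | ready=[2] | order so far=[4, 3]
  pop 2: indeg[0]->0; indeg[1]->0 | ready=[0, 1] | order so far=[4, 3, 2]
  pop 0: indeg[5]->0 | ready=[1, 5] | order so far=[4, 3, 2, 0]
  pop 1: no out-edges | ready=[5] | order so far=[4, 3, 2, 0, 1]
  pop 5: no out-edges | ready=[] | order so far=[4, 3, 2, 0, 1, 5]
New canonical toposort: [4, 3, 2, 0, 1, 5]
Compare positions:
  Node 0: index 3 -> 3 (same)
  Node 1: index 4 -> 4 (same)
  Node 2: index 2 -> 2 (same)
  Node 3: index 1 -> 1 (same)
  Node 4: index 0 -> 0 (same)
  Node 5: index 5 -> 5 (same)
Nodes that changed position: none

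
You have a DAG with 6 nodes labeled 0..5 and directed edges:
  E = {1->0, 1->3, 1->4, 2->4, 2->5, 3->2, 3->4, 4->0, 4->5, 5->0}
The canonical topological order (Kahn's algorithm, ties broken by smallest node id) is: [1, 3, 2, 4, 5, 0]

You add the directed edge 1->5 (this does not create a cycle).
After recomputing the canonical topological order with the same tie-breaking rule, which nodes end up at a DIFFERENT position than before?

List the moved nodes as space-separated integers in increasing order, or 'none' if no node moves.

Answer: none

Derivation:
Old toposort: [1, 3, 2, 4, 5, 0]
Added edge 1->5
Recompute Kahn (smallest-id tiebreak):
  initial in-degrees: [3, 0, 1, 1, 3, 3]
  ready (indeg=0): [1]
  pop 1: indeg[0]->2; indeg[3]->0; indeg[4]->2; indeg[5]->2 | ready=[3] | order so far=[1]
  pop 3: indeg[2]->0; indeg[4]->1 | ready=[2] | order so far=[1, 3]
  pop 2: indeg[4]->0; indeg[5]->1 | ready=[4] | order so far=[1, 3, 2]
  pop 4: indeg[0]->1; indeg[5]->0 | ready=[5] | order so far=[1, 3, 2, 4]
  pop 5: indeg[0]->0 | ready=[0] | order so far=[1, 3, 2, 4, 5]
  pop 0: no out-edges | ready=[] | order so far=[1, 3, 2, 4, 5, 0]
New canonical toposort: [1, 3, 2, 4, 5, 0]
Compare positions:
  Node 0: index 5 -> 5 (same)
  Node 1: index 0 -> 0 (same)
  Node 2: index 2 -> 2 (same)
  Node 3: index 1 -> 1 (same)
  Node 4: index 3 -> 3 (same)
  Node 5: index 4 -> 4 (same)
Nodes that changed position: none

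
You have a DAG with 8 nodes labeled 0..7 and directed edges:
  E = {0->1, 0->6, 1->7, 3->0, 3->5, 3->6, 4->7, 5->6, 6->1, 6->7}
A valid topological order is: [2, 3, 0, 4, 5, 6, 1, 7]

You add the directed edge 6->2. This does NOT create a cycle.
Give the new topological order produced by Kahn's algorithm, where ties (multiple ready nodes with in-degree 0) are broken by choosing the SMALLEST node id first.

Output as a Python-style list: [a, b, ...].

Answer: [3, 0, 4, 5, 6, 1, 2, 7]

Derivation:
Old toposort: [2, 3, 0, 4, 5, 6, 1, 7]
Added edge: 6->2
Position of 6 (5) > position of 2 (0). Must reorder: 6 must now come before 2.
Run Kahn's algorithm (break ties by smallest node id):
  initial in-degrees: [1, 2, 1, 0, 0, 1, 3, 3]
  ready (indeg=0): [3, 4]
  pop 3: indeg[0]->0; indeg[5]->0; indeg[6]->2 | ready=[0, 4, 5] | order so far=[3]
  pop 0: indeg[1]->1; indeg[6]->1 | ready=[4, 5] | order so far=[3, 0]
  pop 4: indeg[7]->2 | ready=[5] | order so far=[3, 0, 4]
  pop 5: indeg[6]->0 | ready=[6] | order so far=[3, 0, 4, 5]
  pop 6: indeg[1]->0; indeg[2]->0; indeg[7]->1 | ready=[1, 2] | order so far=[3, 0, 4, 5, 6]
  pop 1: indeg[7]->0 | ready=[2, 7] | order so far=[3, 0, 4, 5, 6, 1]
  pop 2: no out-edges | ready=[7] | order so far=[3, 0, 4, 5, 6, 1, 2]
  pop 7: no out-edges | ready=[] | order so far=[3, 0, 4, 5, 6, 1, 2, 7]
  Result: [3, 0, 4, 5, 6, 1, 2, 7]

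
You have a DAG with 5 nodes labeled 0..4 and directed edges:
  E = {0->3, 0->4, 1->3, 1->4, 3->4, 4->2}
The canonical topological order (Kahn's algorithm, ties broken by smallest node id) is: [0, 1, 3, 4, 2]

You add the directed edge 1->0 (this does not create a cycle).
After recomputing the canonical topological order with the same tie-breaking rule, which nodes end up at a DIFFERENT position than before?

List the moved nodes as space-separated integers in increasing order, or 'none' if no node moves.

Old toposort: [0, 1, 3, 4, 2]
Added edge 1->0
Recompute Kahn (smallest-id tiebreak):
  initial in-degrees: [1, 0, 1, 2, 3]
  ready (indeg=0): [1]
  pop 1: indeg[0]->0; indeg[3]->1; indeg[4]->2 | ready=[0] | order so far=[1]
  pop 0: indeg[3]->0; indeg[4]->1 | ready=[3] | order so far=[1, 0]
  pop 3: indeg[4]->0 | ready=[4] | order so far=[1, 0, 3]
  pop 4: indeg[2]->0 | ready=[2] | order so far=[1, 0, 3, 4]
  pop 2: no out-edges | ready=[] | order so far=[1, 0, 3, 4, 2]
New canonical toposort: [1, 0, 3, 4, 2]
Compare positions:
  Node 0: index 0 -> 1 (moved)
  Node 1: index 1 -> 0 (moved)
  Node 2: index 4 -> 4 (same)
  Node 3: index 2 -> 2 (same)
  Node 4: index 3 -> 3 (same)
Nodes that changed position: 0 1

Answer: 0 1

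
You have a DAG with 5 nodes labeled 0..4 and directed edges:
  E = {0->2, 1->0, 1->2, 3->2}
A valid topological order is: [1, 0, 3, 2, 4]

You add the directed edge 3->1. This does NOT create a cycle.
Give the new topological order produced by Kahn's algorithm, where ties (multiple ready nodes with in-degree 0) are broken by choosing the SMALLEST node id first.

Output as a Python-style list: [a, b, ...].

Old toposort: [1, 0, 3, 2, 4]
Added edge: 3->1
Position of 3 (2) > position of 1 (0). Must reorder: 3 must now come before 1.
Run Kahn's algorithm (break ties by smallest node id):
  initial in-degrees: [1, 1, 3, 0, 0]
  ready (indeg=0): [3, 4]
  pop 3: indeg[1]->0; indeg[2]->2 | ready=[1, 4] | order so far=[3]
  pop 1: indeg[0]->0; indeg[2]->1 | ready=[0, 4] | order so far=[3, 1]
  pop 0: indeg[2]->0 | ready=[2, 4] | order so far=[3, 1, 0]
  pop 2: no out-edges | ready=[4] | order so far=[3, 1, 0, 2]
  pop 4: no out-edges | ready=[] | order so far=[3, 1, 0, 2, 4]
  Result: [3, 1, 0, 2, 4]

Answer: [3, 1, 0, 2, 4]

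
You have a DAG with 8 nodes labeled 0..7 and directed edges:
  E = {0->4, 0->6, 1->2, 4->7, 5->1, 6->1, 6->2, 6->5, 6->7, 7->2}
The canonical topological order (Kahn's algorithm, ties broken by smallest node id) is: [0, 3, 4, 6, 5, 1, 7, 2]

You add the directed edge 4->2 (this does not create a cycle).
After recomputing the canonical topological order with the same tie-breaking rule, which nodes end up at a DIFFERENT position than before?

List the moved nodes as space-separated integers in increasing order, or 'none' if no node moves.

Old toposort: [0, 3, 4, 6, 5, 1, 7, 2]
Added edge 4->2
Recompute Kahn (smallest-id tiebreak):
  initial in-degrees: [0, 2, 4, 0, 1, 1, 1, 2]
  ready (indeg=0): [0, 3]
  pop 0: indeg[4]->0; indeg[6]->0 | ready=[3, 4, 6] | order so far=[0]
  pop 3: no out-edges | ready=[4, 6] | order so far=[0, 3]
  pop 4: indeg[2]->3; indeg[7]->1 | ready=[6] | order so far=[0, 3, 4]
  pop 6: indeg[1]->1; indeg[2]->2; indeg[5]->0; indeg[7]->0 | ready=[5, 7] | order so far=[0, 3, 4, 6]
  pop 5: indeg[1]->0 | ready=[1, 7] | order so far=[0, 3, 4, 6, 5]
  pop 1: indeg[2]->1 | ready=[7] | order so far=[0, 3, 4, 6, 5, 1]
  pop 7: indeg[2]->0 | ready=[2] | order so far=[0, 3, 4, 6, 5, 1, 7]
  pop 2: no out-edges | ready=[] | order so far=[0, 3, 4, 6, 5, 1, 7, 2]
New canonical toposort: [0, 3, 4, 6, 5, 1, 7, 2]
Compare positions:
  Node 0: index 0 -> 0 (same)
  Node 1: index 5 -> 5 (same)
  Node 2: index 7 -> 7 (same)
  Node 3: index 1 -> 1 (same)
  Node 4: index 2 -> 2 (same)
  Node 5: index 4 -> 4 (same)
  Node 6: index 3 -> 3 (same)
  Node 7: index 6 -> 6 (same)
Nodes that changed position: none

Answer: none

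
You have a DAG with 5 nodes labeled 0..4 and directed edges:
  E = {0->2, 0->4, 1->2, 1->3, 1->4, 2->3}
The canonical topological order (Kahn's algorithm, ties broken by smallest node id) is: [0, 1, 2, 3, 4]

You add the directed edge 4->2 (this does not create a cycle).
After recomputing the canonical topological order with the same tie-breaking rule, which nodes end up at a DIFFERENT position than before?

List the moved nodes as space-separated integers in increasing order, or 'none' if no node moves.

Answer: 2 3 4

Derivation:
Old toposort: [0, 1, 2, 3, 4]
Added edge 4->2
Recompute Kahn (smallest-id tiebreak):
  initial in-degrees: [0, 0, 3, 2, 2]
  ready (indeg=0): [0, 1]
  pop 0: indeg[2]->2; indeg[4]->1 | ready=[1] | order so far=[0]
  pop 1: indeg[2]->1; indeg[3]->1; indeg[4]->0 | ready=[4] | order so far=[0, 1]
  pop 4: indeg[2]->0 | ready=[2] | order so far=[0, 1, 4]
  pop 2: indeg[3]->0 | ready=[3] | order so far=[0, 1, 4, 2]
  pop 3: no out-edges | ready=[] | order so far=[0, 1, 4, 2, 3]
New canonical toposort: [0, 1, 4, 2, 3]
Compare positions:
  Node 0: index 0 -> 0 (same)
  Node 1: index 1 -> 1 (same)
  Node 2: index 2 -> 3 (moved)
  Node 3: index 3 -> 4 (moved)
  Node 4: index 4 -> 2 (moved)
Nodes that changed position: 2 3 4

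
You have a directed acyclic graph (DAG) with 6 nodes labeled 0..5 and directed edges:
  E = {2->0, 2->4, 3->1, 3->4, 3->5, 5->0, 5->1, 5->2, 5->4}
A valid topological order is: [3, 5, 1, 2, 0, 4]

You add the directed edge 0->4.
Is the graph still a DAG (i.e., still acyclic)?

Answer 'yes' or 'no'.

Given toposort: [3, 5, 1, 2, 0, 4]
Position of 0: index 4; position of 4: index 5
New edge 0->4: forward
Forward edge: respects the existing order. Still a DAG, same toposort still valid.
Still a DAG? yes

Answer: yes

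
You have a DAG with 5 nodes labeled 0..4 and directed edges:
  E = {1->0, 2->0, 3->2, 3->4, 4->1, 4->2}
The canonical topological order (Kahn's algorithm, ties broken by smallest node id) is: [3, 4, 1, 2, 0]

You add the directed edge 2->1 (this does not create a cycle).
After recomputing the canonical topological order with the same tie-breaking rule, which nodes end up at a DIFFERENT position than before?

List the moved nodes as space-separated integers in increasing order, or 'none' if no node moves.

Old toposort: [3, 4, 1, 2, 0]
Added edge 2->1
Recompute Kahn (smallest-id tiebreak):
  initial in-degrees: [2, 2, 2, 0, 1]
  ready (indeg=0): [3]
  pop 3: indeg[2]->1; indeg[4]->0 | ready=[4] | order so far=[3]
  pop 4: indeg[1]->1; indeg[2]->0 | ready=[2] | order so far=[3, 4]
  pop 2: indeg[0]->1; indeg[1]->0 | ready=[1] | order so far=[3, 4, 2]
  pop 1: indeg[0]->0 | ready=[0] | order so far=[3, 4, 2, 1]
  pop 0: no out-edges | ready=[] | order so far=[3, 4, 2, 1, 0]
New canonical toposort: [3, 4, 2, 1, 0]
Compare positions:
  Node 0: index 4 -> 4 (same)
  Node 1: index 2 -> 3 (moved)
  Node 2: index 3 -> 2 (moved)
  Node 3: index 0 -> 0 (same)
  Node 4: index 1 -> 1 (same)
Nodes that changed position: 1 2

Answer: 1 2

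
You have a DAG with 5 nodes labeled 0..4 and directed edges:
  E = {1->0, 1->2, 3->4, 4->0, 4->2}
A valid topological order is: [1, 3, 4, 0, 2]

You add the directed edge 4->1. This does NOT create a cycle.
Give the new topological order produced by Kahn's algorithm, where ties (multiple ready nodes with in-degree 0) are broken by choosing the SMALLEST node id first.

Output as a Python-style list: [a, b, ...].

Answer: [3, 4, 1, 0, 2]

Derivation:
Old toposort: [1, 3, 4, 0, 2]
Added edge: 4->1
Position of 4 (2) > position of 1 (0). Must reorder: 4 must now come before 1.
Run Kahn's algorithm (break ties by smallest node id):
  initial in-degrees: [2, 1, 2, 0, 1]
  ready (indeg=0): [3]
  pop 3: indeg[4]->0 | ready=[4] | order so far=[3]
  pop 4: indeg[0]->1; indeg[1]->0; indeg[2]->1 | ready=[1] | order so far=[3, 4]
  pop 1: indeg[0]->0; indeg[2]->0 | ready=[0, 2] | order so far=[3, 4, 1]
  pop 0: no out-edges | ready=[2] | order so far=[3, 4, 1, 0]
  pop 2: no out-edges | ready=[] | order so far=[3, 4, 1, 0, 2]
  Result: [3, 4, 1, 0, 2]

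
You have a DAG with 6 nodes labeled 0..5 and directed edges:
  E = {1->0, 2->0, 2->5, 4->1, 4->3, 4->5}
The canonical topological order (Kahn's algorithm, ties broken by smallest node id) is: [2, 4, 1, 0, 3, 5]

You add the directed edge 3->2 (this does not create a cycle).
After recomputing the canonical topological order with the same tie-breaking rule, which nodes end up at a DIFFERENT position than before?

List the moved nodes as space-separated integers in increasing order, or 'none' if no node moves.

Old toposort: [2, 4, 1, 0, 3, 5]
Added edge 3->2
Recompute Kahn (smallest-id tiebreak):
  initial in-degrees: [2, 1, 1, 1, 0, 2]
  ready (indeg=0): [4]
  pop 4: indeg[1]->0; indeg[3]->0; indeg[5]->1 | ready=[1, 3] | order so far=[4]
  pop 1: indeg[0]->1 | ready=[3] | order so far=[4, 1]
  pop 3: indeg[2]->0 | ready=[2] | order so far=[4, 1, 3]
  pop 2: indeg[0]->0; indeg[5]->0 | ready=[0, 5] | order so far=[4, 1, 3, 2]
  pop 0: no out-edges | ready=[5] | order so far=[4, 1, 3, 2, 0]
  pop 5: no out-edges | ready=[] | order so far=[4, 1, 3, 2, 0, 5]
New canonical toposort: [4, 1, 3, 2, 0, 5]
Compare positions:
  Node 0: index 3 -> 4 (moved)
  Node 1: index 2 -> 1 (moved)
  Node 2: index 0 -> 3 (moved)
  Node 3: index 4 -> 2 (moved)
  Node 4: index 1 -> 0 (moved)
  Node 5: index 5 -> 5 (same)
Nodes that changed position: 0 1 2 3 4

Answer: 0 1 2 3 4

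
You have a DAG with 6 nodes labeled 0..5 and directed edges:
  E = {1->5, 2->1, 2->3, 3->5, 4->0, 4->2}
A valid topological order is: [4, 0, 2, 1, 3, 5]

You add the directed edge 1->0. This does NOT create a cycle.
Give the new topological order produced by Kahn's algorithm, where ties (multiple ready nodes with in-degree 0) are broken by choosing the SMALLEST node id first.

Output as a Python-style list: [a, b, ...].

Old toposort: [4, 0, 2, 1, 3, 5]
Added edge: 1->0
Position of 1 (3) > position of 0 (1). Must reorder: 1 must now come before 0.
Run Kahn's algorithm (break ties by smallest node id):
  initial in-degrees: [2, 1, 1, 1, 0, 2]
  ready (indeg=0): [4]
  pop 4: indeg[0]->1; indeg[2]->0 | ready=[2] | order so far=[4]
  pop 2: indeg[1]->0; indeg[3]->0 | ready=[1, 3] | order so far=[4, 2]
  pop 1: indeg[0]->0; indeg[5]->1 | ready=[0, 3] | order so far=[4, 2, 1]
  pop 0: no out-edges | ready=[3] | order so far=[4, 2, 1, 0]
  pop 3: indeg[5]->0 | ready=[5] | order so far=[4, 2, 1, 0, 3]
  pop 5: no out-edges | ready=[] | order so far=[4, 2, 1, 0, 3, 5]
  Result: [4, 2, 1, 0, 3, 5]

Answer: [4, 2, 1, 0, 3, 5]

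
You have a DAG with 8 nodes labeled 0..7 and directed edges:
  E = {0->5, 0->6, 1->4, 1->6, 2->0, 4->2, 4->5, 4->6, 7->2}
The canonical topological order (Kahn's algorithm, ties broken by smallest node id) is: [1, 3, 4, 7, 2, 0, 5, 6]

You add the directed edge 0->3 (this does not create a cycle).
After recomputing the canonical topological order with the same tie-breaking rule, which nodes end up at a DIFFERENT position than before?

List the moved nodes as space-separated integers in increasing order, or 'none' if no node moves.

Answer: 0 2 3 4 7

Derivation:
Old toposort: [1, 3, 4, 7, 2, 0, 5, 6]
Added edge 0->3
Recompute Kahn (smallest-id tiebreak):
  initial in-degrees: [1, 0, 2, 1, 1, 2, 3, 0]
  ready (indeg=0): [1, 7]
  pop 1: indeg[4]->0; indeg[6]->2 | ready=[4, 7] | order so far=[1]
  pop 4: indeg[2]->1; indeg[5]->1; indeg[6]->1 | ready=[7] | order so far=[1, 4]
  pop 7: indeg[2]->0 | ready=[2] | order so far=[1, 4, 7]
  pop 2: indeg[0]->0 | ready=[0] | order so far=[1, 4, 7, 2]
  pop 0: indeg[3]->0; indeg[5]->0; indeg[6]->0 | ready=[3, 5, 6] | order so far=[1, 4, 7, 2, 0]
  pop 3: no out-edges | ready=[5, 6] | order so far=[1, 4, 7, 2, 0, 3]
  pop 5: no out-edges | ready=[6] | order so far=[1, 4, 7, 2, 0, 3, 5]
  pop 6: no out-edges | ready=[] | order so far=[1, 4, 7, 2, 0, 3, 5, 6]
New canonical toposort: [1, 4, 7, 2, 0, 3, 5, 6]
Compare positions:
  Node 0: index 5 -> 4 (moved)
  Node 1: index 0 -> 0 (same)
  Node 2: index 4 -> 3 (moved)
  Node 3: index 1 -> 5 (moved)
  Node 4: index 2 -> 1 (moved)
  Node 5: index 6 -> 6 (same)
  Node 6: index 7 -> 7 (same)
  Node 7: index 3 -> 2 (moved)
Nodes that changed position: 0 2 3 4 7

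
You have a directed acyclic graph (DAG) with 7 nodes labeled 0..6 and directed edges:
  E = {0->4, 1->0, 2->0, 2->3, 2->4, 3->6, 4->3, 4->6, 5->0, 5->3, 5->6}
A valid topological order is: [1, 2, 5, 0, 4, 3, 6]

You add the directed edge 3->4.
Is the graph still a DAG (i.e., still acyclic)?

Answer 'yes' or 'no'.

Given toposort: [1, 2, 5, 0, 4, 3, 6]
Position of 3: index 5; position of 4: index 4
New edge 3->4: backward (u after v in old order)
Backward edge: old toposort is now invalid. Check if this creates a cycle.
Does 4 already reach 3? Reachable from 4: [3, 4, 6]. YES -> cycle!
Still a DAG? no

Answer: no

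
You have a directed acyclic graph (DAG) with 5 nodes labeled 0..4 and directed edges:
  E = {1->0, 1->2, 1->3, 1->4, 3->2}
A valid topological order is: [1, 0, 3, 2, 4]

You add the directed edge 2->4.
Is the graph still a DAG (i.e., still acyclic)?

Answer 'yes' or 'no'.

Answer: yes

Derivation:
Given toposort: [1, 0, 3, 2, 4]
Position of 2: index 3; position of 4: index 4
New edge 2->4: forward
Forward edge: respects the existing order. Still a DAG, same toposort still valid.
Still a DAG? yes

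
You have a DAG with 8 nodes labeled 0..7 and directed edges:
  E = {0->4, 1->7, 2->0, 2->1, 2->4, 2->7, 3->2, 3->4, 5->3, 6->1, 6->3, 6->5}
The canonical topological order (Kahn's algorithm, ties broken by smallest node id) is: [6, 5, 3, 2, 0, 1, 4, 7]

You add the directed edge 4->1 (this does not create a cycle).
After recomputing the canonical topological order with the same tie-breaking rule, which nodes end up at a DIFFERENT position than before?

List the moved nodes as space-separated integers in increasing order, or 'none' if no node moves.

Answer: 1 4

Derivation:
Old toposort: [6, 5, 3, 2, 0, 1, 4, 7]
Added edge 4->1
Recompute Kahn (smallest-id tiebreak):
  initial in-degrees: [1, 3, 1, 2, 3, 1, 0, 2]
  ready (indeg=0): [6]
  pop 6: indeg[1]->2; indeg[3]->1; indeg[5]->0 | ready=[5] | order so far=[6]
  pop 5: indeg[3]->0 | ready=[3] | order so far=[6, 5]
  pop 3: indeg[2]->0; indeg[4]->2 | ready=[2] | order so far=[6, 5, 3]
  pop 2: indeg[0]->0; indeg[1]->1; indeg[4]->1; indeg[7]->1 | ready=[0] | order so far=[6, 5, 3, 2]
  pop 0: indeg[4]->0 | ready=[4] | order so far=[6, 5, 3, 2, 0]
  pop 4: indeg[1]->0 | ready=[1] | order so far=[6, 5, 3, 2, 0, 4]
  pop 1: indeg[7]->0 | ready=[7] | order so far=[6, 5, 3, 2, 0, 4, 1]
  pop 7: no out-edges | ready=[] | order so far=[6, 5, 3, 2, 0, 4, 1, 7]
New canonical toposort: [6, 5, 3, 2, 0, 4, 1, 7]
Compare positions:
  Node 0: index 4 -> 4 (same)
  Node 1: index 5 -> 6 (moved)
  Node 2: index 3 -> 3 (same)
  Node 3: index 2 -> 2 (same)
  Node 4: index 6 -> 5 (moved)
  Node 5: index 1 -> 1 (same)
  Node 6: index 0 -> 0 (same)
  Node 7: index 7 -> 7 (same)
Nodes that changed position: 1 4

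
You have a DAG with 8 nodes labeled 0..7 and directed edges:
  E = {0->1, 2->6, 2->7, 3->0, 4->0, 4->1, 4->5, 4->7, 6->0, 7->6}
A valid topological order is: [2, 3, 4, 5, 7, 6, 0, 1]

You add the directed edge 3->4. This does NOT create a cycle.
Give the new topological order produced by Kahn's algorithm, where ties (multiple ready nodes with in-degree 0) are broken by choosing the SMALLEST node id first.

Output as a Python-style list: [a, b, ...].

Answer: [2, 3, 4, 5, 7, 6, 0, 1]

Derivation:
Old toposort: [2, 3, 4, 5, 7, 6, 0, 1]
Added edge: 3->4
Position of 3 (1) < position of 4 (2). Old order still valid.
Run Kahn's algorithm (break ties by smallest node id):
  initial in-degrees: [3, 2, 0, 0, 1, 1, 2, 2]
  ready (indeg=0): [2, 3]
  pop 2: indeg[6]->1; indeg[7]->1 | ready=[3] | order so far=[2]
  pop 3: indeg[0]->2; indeg[4]->0 | ready=[4] | order so far=[2, 3]
  pop 4: indeg[0]->1; indeg[1]->1; indeg[5]->0; indeg[7]->0 | ready=[5, 7] | order so far=[2, 3, 4]
  pop 5: no out-edges | ready=[7] | order so far=[2, 3, 4, 5]
  pop 7: indeg[6]->0 | ready=[6] | order so far=[2, 3, 4, 5, 7]
  pop 6: indeg[0]->0 | ready=[0] | order so far=[2, 3, 4, 5, 7, 6]
  pop 0: indeg[1]->0 | ready=[1] | order so far=[2, 3, 4, 5, 7, 6, 0]
  pop 1: no out-edges | ready=[] | order so far=[2, 3, 4, 5, 7, 6, 0, 1]
  Result: [2, 3, 4, 5, 7, 6, 0, 1]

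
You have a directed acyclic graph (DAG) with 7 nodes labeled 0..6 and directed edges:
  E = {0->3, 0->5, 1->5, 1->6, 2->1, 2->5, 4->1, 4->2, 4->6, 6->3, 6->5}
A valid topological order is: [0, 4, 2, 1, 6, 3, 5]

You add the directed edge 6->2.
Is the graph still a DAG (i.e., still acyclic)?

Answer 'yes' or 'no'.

Answer: no

Derivation:
Given toposort: [0, 4, 2, 1, 6, 3, 5]
Position of 6: index 4; position of 2: index 2
New edge 6->2: backward (u after v in old order)
Backward edge: old toposort is now invalid. Check if this creates a cycle.
Does 2 already reach 6? Reachable from 2: [1, 2, 3, 5, 6]. YES -> cycle!
Still a DAG? no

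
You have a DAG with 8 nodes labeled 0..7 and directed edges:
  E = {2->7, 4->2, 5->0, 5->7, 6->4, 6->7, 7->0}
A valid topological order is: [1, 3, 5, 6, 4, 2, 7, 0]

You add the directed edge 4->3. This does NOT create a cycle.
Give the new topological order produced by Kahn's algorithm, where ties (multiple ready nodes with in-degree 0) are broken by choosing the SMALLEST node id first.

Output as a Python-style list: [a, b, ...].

Answer: [1, 5, 6, 4, 2, 3, 7, 0]

Derivation:
Old toposort: [1, 3, 5, 6, 4, 2, 7, 0]
Added edge: 4->3
Position of 4 (4) > position of 3 (1). Must reorder: 4 must now come before 3.
Run Kahn's algorithm (break ties by smallest node id):
  initial in-degrees: [2, 0, 1, 1, 1, 0, 0, 3]
  ready (indeg=0): [1, 5, 6]
  pop 1: no out-edges | ready=[5, 6] | order so far=[1]
  pop 5: indeg[0]->1; indeg[7]->2 | ready=[6] | order so far=[1, 5]
  pop 6: indeg[4]->0; indeg[7]->1 | ready=[4] | order so far=[1, 5, 6]
  pop 4: indeg[2]->0; indeg[3]->0 | ready=[2, 3] | order so far=[1, 5, 6, 4]
  pop 2: indeg[7]->0 | ready=[3, 7] | order so far=[1, 5, 6, 4, 2]
  pop 3: no out-edges | ready=[7] | order so far=[1, 5, 6, 4, 2, 3]
  pop 7: indeg[0]->0 | ready=[0] | order so far=[1, 5, 6, 4, 2, 3, 7]
  pop 0: no out-edges | ready=[] | order so far=[1, 5, 6, 4, 2, 3, 7, 0]
  Result: [1, 5, 6, 4, 2, 3, 7, 0]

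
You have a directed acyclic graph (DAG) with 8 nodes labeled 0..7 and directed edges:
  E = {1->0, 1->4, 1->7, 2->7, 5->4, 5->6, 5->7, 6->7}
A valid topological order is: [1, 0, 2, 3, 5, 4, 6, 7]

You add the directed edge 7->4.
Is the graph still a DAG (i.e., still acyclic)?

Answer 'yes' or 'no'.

Answer: yes

Derivation:
Given toposort: [1, 0, 2, 3, 5, 4, 6, 7]
Position of 7: index 7; position of 4: index 5
New edge 7->4: backward (u after v in old order)
Backward edge: old toposort is now invalid. Check if this creates a cycle.
Does 4 already reach 7? Reachable from 4: [4]. NO -> still a DAG (reorder needed).
Still a DAG? yes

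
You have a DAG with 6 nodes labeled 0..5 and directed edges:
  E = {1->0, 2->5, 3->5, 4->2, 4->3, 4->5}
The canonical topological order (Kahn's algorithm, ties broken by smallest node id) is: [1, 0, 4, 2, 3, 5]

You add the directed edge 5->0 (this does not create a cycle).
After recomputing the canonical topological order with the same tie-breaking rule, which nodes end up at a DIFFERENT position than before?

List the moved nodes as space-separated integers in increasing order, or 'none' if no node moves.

Answer: 0 2 3 4 5

Derivation:
Old toposort: [1, 0, 4, 2, 3, 5]
Added edge 5->0
Recompute Kahn (smallest-id tiebreak):
  initial in-degrees: [2, 0, 1, 1, 0, 3]
  ready (indeg=0): [1, 4]
  pop 1: indeg[0]->1 | ready=[4] | order so far=[1]
  pop 4: indeg[2]->0; indeg[3]->0; indeg[5]->2 | ready=[2, 3] | order so far=[1, 4]
  pop 2: indeg[5]->1 | ready=[3] | order so far=[1, 4, 2]
  pop 3: indeg[5]->0 | ready=[5] | order so far=[1, 4, 2, 3]
  pop 5: indeg[0]->0 | ready=[0] | order so far=[1, 4, 2, 3, 5]
  pop 0: no out-edges | ready=[] | order so far=[1, 4, 2, 3, 5, 0]
New canonical toposort: [1, 4, 2, 3, 5, 0]
Compare positions:
  Node 0: index 1 -> 5 (moved)
  Node 1: index 0 -> 0 (same)
  Node 2: index 3 -> 2 (moved)
  Node 3: index 4 -> 3 (moved)
  Node 4: index 2 -> 1 (moved)
  Node 5: index 5 -> 4 (moved)
Nodes that changed position: 0 2 3 4 5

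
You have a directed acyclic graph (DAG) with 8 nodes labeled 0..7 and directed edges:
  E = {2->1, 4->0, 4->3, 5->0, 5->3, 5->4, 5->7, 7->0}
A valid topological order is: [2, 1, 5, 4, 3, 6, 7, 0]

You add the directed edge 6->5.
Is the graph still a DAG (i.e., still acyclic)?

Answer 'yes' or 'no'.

Answer: yes

Derivation:
Given toposort: [2, 1, 5, 4, 3, 6, 7, 0]
Position of 6: index 5; position of 5: index 2
New edge 6->5: backward (u after v in old order)
Backward edge: old toposort is now invalid. Check if this creates a cycle.
Does 5 already reach 6? Reachable from 5: [0, 3, 4, 5, 7]. NO -> still a DAG (reorder needed).
Still a DAG? yes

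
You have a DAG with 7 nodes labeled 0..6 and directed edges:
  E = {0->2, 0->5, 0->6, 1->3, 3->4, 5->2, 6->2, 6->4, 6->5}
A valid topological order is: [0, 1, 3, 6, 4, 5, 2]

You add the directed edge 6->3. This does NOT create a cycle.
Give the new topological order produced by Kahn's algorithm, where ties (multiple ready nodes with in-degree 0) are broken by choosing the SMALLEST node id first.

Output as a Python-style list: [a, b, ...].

Answer: [0, 1, 6, 3, 4, 5, 2]

Derivation:
Old toposort: [0, 1, 3, 6, 4, 5, 2]
Added edge: 6->3
Position of 6 (3) > position of 3 (2). Must reorder: 6 must now come before 3.
Run Kahn's algorithm (break ties by smallest node id):
  initial in-degrees: [0, 0, 3, 2, 2, 2, 1]
  ready (indeg=0): [0, 1]
  pop 0: indeg[2]->2; indeg[5]->1; indeg[6]->0 | ready=[1, 6] | order so far=[0]
  pop 1: indeg[3]->1 | ready=[6] | order so far=[0, 1]
  pop 6: indeg[2]->1; indeg[3]->0; indeg[4]->1; indeg[5]->0 | ready=[3, 5] | order so far=[0, 1, 6]
  pop 3: indeg[4]->0 | ready=[4, 5] | order so far=[0, 1, 6, 3]
  pop 4: no out-edges | ready=[5] | order so far=[0, 1, 6, 3, 4]
  pop 5: indeg[2]->0 | ready=[2] | order so far=[0, 1, 6, 3, 4, 5]
  pop 2: no out-edges | ready=[] | order so far=[0, 1, 6, 3, 4, 5, 2]
  Result: [0, 1, 6, 3, 4, 5, 2]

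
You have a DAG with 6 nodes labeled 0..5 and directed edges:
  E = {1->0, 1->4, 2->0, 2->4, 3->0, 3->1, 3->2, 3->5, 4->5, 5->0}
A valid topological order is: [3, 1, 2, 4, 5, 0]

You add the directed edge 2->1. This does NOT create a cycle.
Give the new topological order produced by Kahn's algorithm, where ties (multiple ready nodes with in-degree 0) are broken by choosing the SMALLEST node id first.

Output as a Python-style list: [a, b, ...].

Answer: [3, 2, 1, 4, 5, 0]

Derivation:
Old toposort: [3, 1, 2, 4, 5, 0]
Added edge: 2->1
Position of 2 (2) > position of 1 (1). Must reorder: 2 must now come before 1.
Run Kahn's algorithm (break ties by smallest node id):
  initial in-degrees: [4, 2, 1, 0, 2, 2]
  ready (indeg=0): [3]
  pop 3: indeg[0]->3; indeg[1]->1; indeg[2]->0; indeg[5]->1 | ready=[2] | order so far=[3]
  pop 2: indeg[0]->2; indeg[1]->0; indeg[4]->1 | ready=[1] | order so far=[3, 2]
  pop 1: indeg[0]->1; indeg[4]->0 | ready=[4] | order so far=[3, 2, 1]
  pop 4: indeg[5]->0 | ready=[5] | order so far=[3, 2, 1, 4]
  pop 5: indeg[0]->0 | ready=[0] | order so far=[3, 2, 1, 4, 5]
  pop 0: no out-edges | ready=[] | order so far=[3, 2, 1, 4, 5, 0]
  Result: [3, 2, 1, 4, 5, 0]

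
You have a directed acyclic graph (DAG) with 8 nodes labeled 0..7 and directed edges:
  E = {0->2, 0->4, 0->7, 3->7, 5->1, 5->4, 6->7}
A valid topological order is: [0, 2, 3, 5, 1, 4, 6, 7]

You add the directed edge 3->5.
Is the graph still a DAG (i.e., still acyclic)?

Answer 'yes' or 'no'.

Answer: yes

Derivation:
Given toposort: [0, 2, 3, 5, 1, 4, 6, 7]
Position of 3: index 2; position of 5: index 3
New edge 3->5: forward
Forward edge: respects the existing order. Still a DAG, same toposort still valid.
Still a DAG? yes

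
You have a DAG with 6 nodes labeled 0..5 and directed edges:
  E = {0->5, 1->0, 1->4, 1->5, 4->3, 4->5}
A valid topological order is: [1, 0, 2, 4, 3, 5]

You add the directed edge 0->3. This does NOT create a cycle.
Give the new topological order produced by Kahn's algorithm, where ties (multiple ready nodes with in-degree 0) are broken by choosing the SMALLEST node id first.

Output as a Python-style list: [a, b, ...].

Old toposort: [1, 0, 2, 4, 3, 5]
Added edge: 0->3
Position of 0 (1) < position of 3 (4). Old order still valid.
Run Kahn's algorithm (break ties by smallest node id):
  initial in-degrees: [1, 0, 0, 2, 1, 3]
  ready (indeg=0): [1, 2]
  pop 1: indeg[0]->0; indeg[4]->0; indeg[5]->2 | ready=[0, 2, 4] | order so far=[1]
  pop 0: indeg[3]->1; indeg[5]->1 | ready=[2, 4] | order so far=[1, 0]
  pop 2: no out-edges | ready=[4] | order so far=[1, 0, 2]
  pop 4: indeg[3]->0; indeg[5]->0 | ready=[3, 5] | order so far=[1, 0, 2, 4]
  pop 3: no out-edges | ready=[5] | order so far=[1, 0, 2, 4, 3]
  pop 5: no out-edges | ready=[] | order so far=[1, 0, 2, 4, 3, 5]
  Result: [1, 0, 2, 4, 3, 5]

Answer: [1, 0, 2, 4, 3, 5]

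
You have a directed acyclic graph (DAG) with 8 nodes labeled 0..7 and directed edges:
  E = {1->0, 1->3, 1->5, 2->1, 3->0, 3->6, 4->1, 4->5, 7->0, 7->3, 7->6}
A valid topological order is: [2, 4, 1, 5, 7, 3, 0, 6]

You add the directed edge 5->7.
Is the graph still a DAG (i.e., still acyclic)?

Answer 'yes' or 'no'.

Given toposort: [2, 4, 1, 5, 7, 3, 0, 6]
Position of 5: index 3; position of 7: index 4
New edge 5->7: forward
Forward edge: respects the existing order. Still a DAG, same toposort still valid.
Still a DAG? yes

Answer: yes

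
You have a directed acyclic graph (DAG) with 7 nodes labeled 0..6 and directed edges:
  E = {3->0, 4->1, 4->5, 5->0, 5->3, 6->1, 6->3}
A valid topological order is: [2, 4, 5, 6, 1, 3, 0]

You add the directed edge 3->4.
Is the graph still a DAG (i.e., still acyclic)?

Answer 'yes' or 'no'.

Given toposort: [2, 4, 5, 6, 1, 3, 0]
Position of 3: index 5; position of 4: index 1
New edge 3->4: backward (u after v in old order)
Backward edge: old toposort is now invalid. Check if this creates a cycle.
Does 4 already reach 3? Reachable from 4: [0, 1, 3, 4, 5]. YES -> cycle!
Still a DAG? no

Answer: no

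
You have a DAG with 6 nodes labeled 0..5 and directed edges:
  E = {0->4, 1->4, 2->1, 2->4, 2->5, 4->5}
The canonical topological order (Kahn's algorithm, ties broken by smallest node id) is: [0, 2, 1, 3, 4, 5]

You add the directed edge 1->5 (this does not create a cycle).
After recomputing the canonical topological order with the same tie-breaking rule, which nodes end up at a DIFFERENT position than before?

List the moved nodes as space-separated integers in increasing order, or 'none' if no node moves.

Answer: none

Derivation:
Old toposort: [0, 2, 1, 3, 4, 5]
Added edge 1->5
Recompute Kahn (smallest-id tiebreak):
  initial in-degrees: [0, 1, 0, 0, 3, 3]
  ready (indeg=0): [0, 2, 3]
  pop 0: indeg[4]->2 | ready=[2, 3] | order so far=[0]
  pop 2: indeg[1]->0; indeg[4]->1; indeg[5]->2 | ready=[1, 3] | order so far=[0, 2]
  pop 1: indeg[4]->0; indeg[5]->1 | ready=[3, 4] | order so far=[0, 2, 1]
  pop 3: no out-edges | ready=[4] | order so far=[0, 2, 1, 3]
  pop 4: indeg[5]->0 | ready=[5] | order so far=[0, 2, 1, 3, 4]
  pop 5: no out-edges | ready=[] | order so far=[0, 2, 1, 3, 4, 5]
New canonical toposort: [0, 2, 1, 3, 4, 5]
Compare positions:
  Node 0: index 0 -> 0 (same)
  Node 1: index 2 -> 2 (same)
  Node 2: index 1 -> 1 (same)
  Node 3: index 3 -> 3 (same)
  Node 4: index 4 -> 4 (same)
  Node 5: index 5 -> 5 (same)
Nodes that changed position: none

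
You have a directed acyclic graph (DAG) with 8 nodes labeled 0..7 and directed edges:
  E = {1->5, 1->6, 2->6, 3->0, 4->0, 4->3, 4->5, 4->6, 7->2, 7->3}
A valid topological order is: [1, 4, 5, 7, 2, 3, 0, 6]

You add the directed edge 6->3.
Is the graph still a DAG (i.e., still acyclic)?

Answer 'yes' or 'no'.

Answer: yes

Derivation:
Given toposort: [1, 4, 5, 7, 2, 3, 0, 6]
Position of 6: index 7; position of 3: index 5
New edge 6->3: backward (u after v in old order)
Backward edge: old toposort is now invalid. Check if this creates a cycle.
Does 3 already reach 6? Reachable from 3: [0, 3]. NO -> still a DAG (reorder needed).
Still a DAG? yes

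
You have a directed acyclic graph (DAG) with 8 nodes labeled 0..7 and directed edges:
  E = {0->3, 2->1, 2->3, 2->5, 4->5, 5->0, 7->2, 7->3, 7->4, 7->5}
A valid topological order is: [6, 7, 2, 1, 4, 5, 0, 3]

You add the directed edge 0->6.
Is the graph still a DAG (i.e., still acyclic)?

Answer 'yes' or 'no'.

Answer: yes

Derivation:
Given toposort: [6, 7, 2, 1, 4, 5, 0, 3]
Position of 0: index 6; position of 6: index 0
New edge 0->6: backward (u after v in old order)
Backward edge: old toposort is now invalid. Check if this creates a cycle.
Does 6 already reach 0? Reachable from 6: [6]. NO -> still a DAG (reorder needed).
Still a DAG? yes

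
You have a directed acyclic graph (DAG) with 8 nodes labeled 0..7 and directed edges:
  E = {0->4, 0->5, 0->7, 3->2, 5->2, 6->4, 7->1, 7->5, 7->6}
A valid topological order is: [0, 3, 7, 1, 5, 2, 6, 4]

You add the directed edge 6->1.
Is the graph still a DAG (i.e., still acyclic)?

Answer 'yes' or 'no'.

Given toposort: [0, 3, 7, 1, 5, 2, 6, 4]
Position of 6: index 6; position of 1: index 3
New edge 6->1: backward (u after v in old order)
Backward edge: old toposort is now invalid. Check if this creates a cycle.
Does 1 already reach 6? Reachable from 1: [1]. NO -> still a DAG (reorder needed).
Still a DAG? yes

Answer: yes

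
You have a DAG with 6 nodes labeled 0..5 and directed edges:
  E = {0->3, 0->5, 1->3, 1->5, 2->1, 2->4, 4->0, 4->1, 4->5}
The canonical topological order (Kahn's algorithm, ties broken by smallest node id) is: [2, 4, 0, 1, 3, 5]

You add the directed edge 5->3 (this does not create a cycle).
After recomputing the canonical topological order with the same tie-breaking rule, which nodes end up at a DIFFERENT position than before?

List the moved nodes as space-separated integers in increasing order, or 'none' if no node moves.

Answer: 3 5

Derivation:
Old toposort: [2, 4, 0, 1, 3, 5]
Added edge 5->3
Recompute Kahn (smallest-id tiebreak):
  initial in-degrees: [1, 2, 0, 3, 1, 3]
  ready (indeg=0): [2]
  pop 2: indeg[1]->1; indeg[4]->0 | ready=[4] | order so far=[2]
  pop 4: indeg[0]->0; indeg[1]->0; indeg[5]->2 | ready=[0, 1] | order so far=[2, 4]
  pop 0: indeg[3]->2; indeg[5]->1 | ready=[1] | order so far=[2, 4, 0]
  pop 1: indeg[3]->1; indeg[5]->0 | ready=[5] | order so far=[2, 4, 0, 1]
  pop 5: indeg[3]->0 | ready=[3] | order so far=[2, 4, 0, 1, 5]
  pop 3: no out-edges | ready=[] | order so far=[2, 4, 0, 1, 5, 3]
New canonical toposort: [2, 4, 0, 1, 5, 3]
Compare positions:
  Node 0: index 2 -> 2 (same)
  Node 1: index 3 -> 3 (same)
  Node 2: index 0 -> 0 (same)
  Node 3: index 4 -> 5 (moved)
  Node 4: index 1 -> 1 (same)
  Node 5: index 5 -> 4 (moved)
Nodes that changed position: 3 5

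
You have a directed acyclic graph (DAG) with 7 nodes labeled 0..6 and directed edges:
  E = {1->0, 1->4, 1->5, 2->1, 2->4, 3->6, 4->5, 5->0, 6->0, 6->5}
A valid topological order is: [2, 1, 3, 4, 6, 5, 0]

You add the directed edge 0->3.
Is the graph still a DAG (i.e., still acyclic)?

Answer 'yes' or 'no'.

Given toposort: [2, 1, 3, 4, 6, 5, 0]
Position of 0: index 6; position of 3: index 2
New edge 0->3: backward (u after v in old order)
Backward edge: old toposort is now invalid. Check if this creates a cycle.
Does 3 already reach 0? Reachable from 3: [0, 3, 5, 6]. YES -> cycle!
Still a DAG? no

Answer: no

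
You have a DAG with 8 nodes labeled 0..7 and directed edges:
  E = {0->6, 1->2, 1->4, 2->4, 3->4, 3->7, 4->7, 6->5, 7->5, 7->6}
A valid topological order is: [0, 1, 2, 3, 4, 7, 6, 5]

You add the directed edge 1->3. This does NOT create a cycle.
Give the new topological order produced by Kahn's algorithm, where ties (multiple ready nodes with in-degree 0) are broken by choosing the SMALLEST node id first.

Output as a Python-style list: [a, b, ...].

Answer: [0, 1, 2, 3, 4, 7, 6, 5]

Derivation:
Old toposort: [0, 1, 2, 3, 4, 7, 6, 5]
Added edge: 1->3
Position of 1 (1) < position of 3 (3). Old order still valid.
Run Kahn's algorithm (break ties by smallest node id):
  initial in-degrees: [0, 0, 1, 1, 3, 2, 2, 2]
  ready (indeg=0): [0, 1]
  pop 0: indeg[6]->1 | ready=[1] | order so far=[0]
  pop 1: indeg[2]->0; indeg[3]->0; indeg[4]->2 | ready=[2, 3] | order so far=[0, 1]
  pop 2: indeg[4]->1 | ready=[3] | order so far=[0, 1, 2]
  pop 3: indeg[4]->0; indeg[7]->1 | ready=[4] | order so far=[0, 1, 2, 3]
  pop 4: indeg[7]->0 | ready=[7] | order so far=[0, 1, 2, 3, 4]
  pop 7: indeg[5]->1; indeg[6]->0 | ready=[6] | order so far=[0, 1, 2, 3, 4, 7]
  pop 6: indeg[5]->0 | ready=[5] | order so far=[0, 1, 2, 3, 4, 7, 6]
  pop 5: no out-edges | ready=[] | order so far=[0, 1, 2, 3, 4, 7, 6, 5]
  Result: [0, 1, 2, 3, 4, 7, 6, 5]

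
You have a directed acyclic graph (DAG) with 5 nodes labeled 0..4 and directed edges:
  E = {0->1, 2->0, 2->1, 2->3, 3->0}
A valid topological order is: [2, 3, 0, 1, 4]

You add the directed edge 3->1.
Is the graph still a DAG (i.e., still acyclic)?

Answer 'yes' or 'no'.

Given toposort: [2, 3, 0, 1, 4]
Position of 3: index 1; position of 1: index 3
New edge 3->1: forward
Forward edge: respects the existing order. Still a DAG, same toposort still valid.
Still a DAG? yes

Answer: yes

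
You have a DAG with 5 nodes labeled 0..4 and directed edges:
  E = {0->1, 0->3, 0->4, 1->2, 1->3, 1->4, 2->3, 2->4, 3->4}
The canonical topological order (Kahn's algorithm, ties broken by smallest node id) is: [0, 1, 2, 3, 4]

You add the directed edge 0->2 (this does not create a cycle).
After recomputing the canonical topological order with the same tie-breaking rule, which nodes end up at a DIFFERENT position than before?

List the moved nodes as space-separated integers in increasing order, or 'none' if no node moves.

Answer: none

Derivation:
Old toposort: [0, 1, 2, 3, 4]
Added edge 0->2
Recompute Kahn (smallest-id tiebreak):
  initial in-degrees: [0, 1, 2, 3, 4]
  ready (indeg=0): [0]
  pop 0: indeg[1]->0; indeg[2]->1; indeg[3]->2; indeg[4]->3 | ready=[1] | order so far=[0]
  pop 1: indeg[2]->0; indeg[3]->1; indeg[4]->2 | ready=[2] | order so far=[0, 1]
  pop 2: indeg[3]->0; indeg[4]->1 | ready=[3] | order so far=[0, 1, 2]
  pop 3: indeg[4]->0 | ready=[4] | order so far=[0, 1, 2, 3]
  pop 4: no out-edges | ready=[] | order so far=[0, 1, 2, 3, 4]
New canonical toposort: [0, 1, 2, 3, 4]
Compare positions:
  Node 0: index 0 -> 0 (same)
  Node 1: index 1 -> 1 (same)
  Node 2: index 2 -> 2 (same)
  Node 3: index 3 -> 3 (same)
  Node 4: index 4 -> 4 (same)
Nodes that changed position: none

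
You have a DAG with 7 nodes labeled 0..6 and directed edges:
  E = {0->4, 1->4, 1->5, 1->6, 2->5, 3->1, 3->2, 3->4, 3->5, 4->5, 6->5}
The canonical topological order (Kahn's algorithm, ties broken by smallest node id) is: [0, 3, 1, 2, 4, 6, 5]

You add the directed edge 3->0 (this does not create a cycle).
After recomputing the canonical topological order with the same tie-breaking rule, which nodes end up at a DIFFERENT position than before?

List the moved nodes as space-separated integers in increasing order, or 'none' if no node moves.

Answer: 0 3

Derivation:
Old toposort: [0, 3, 1, 2, 4, 6, 5]
Added edge 3->0
Recompute Kahn (smallest-id tiebreak):
  initial in-degrees: [1, 1, 1, 0, 3, 5, 1]
  ready (indeg=0): [3]
  pop 3: indeg[0]->0; indeg[1]->0; indeg[2]->0; indeg[4]->2; indeg[5]->4 | ready=[0, 1, 2] | order so far=[3]
  pop 0: indeg[4]->1 | ready=[1, 2] | order so far=[3, 0]
  pop 1: indeg[4]->0; indeg[5]->3; indeg[6]->0 | ready=[2, 4, 6] | order so far=[3, 0, 1]
  pop 2: indeg[5]->2 | ready=[4, 6] | order so far=[3, 0, 1, 2]
  pop 4: indeg[5]->1 | ready=[6] | order so far=[3, 0, 1, 2, 4]
  pop 6: indeg[5]->0 | ready=[5] | order so far=[3, 0, 1, 2, 4, 6]
  pop 5: no out-edges | ready=[] | order so far=[3, 0, 1, 2, 4, 6, 5]
New canonical toposort: [3, 0, 1, 2, 4, 6, 5]
Compare positions:
  Node 0: index 0 -> 1 (moved)
  Node 1: index 2 -> 2 (same)
  Node 2: index 3 -> 3 (same)
  Node 3: index 1 -> 0 (moved)
  Node 4: index 4 -> 4 (same)
  Node 5: index 6 -> 6 (same)
  Node 6: index 5 -> 5 (same)
Nodes that changed position: 0 3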